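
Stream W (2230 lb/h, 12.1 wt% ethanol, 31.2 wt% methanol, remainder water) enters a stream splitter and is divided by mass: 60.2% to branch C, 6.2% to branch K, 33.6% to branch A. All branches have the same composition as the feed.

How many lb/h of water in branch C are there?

Branch C total = 0.602×2230 = 1342.5 lb/h.
water in C = 0.567×1342.5 = 761.17 lb/h.

761.2 lb/h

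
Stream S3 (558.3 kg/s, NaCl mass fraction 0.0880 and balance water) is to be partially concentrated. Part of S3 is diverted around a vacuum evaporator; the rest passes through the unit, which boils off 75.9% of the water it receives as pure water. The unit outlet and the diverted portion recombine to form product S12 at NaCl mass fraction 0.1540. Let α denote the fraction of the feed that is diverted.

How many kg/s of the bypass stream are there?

All 558.3×0.088 = 49.13 kg/s of NaCl reaches S12, so S12 = 49.13/0.154 = 319.03 kg/s and vapour = 239.27 kg/s.
The evaporator receives (1−α)·558.3 of feed at 0.912 water and removes 0.759 of that water:
0.759×0.912×(1−α)×558.3 = 239.27
(1−α) = 239.27/386.46 = 0.6191;  α = 0.3809.
Bypass flow = 0.3809×558.3 = 212.64 kg/s.

212.6 kg/s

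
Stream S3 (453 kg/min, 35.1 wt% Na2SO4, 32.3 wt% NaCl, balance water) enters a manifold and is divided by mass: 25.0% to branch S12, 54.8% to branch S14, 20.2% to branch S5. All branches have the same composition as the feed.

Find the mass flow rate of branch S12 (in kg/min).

113.2 kg/min

Branch S12 flow = 0.250×453 = 113.25 kg/min.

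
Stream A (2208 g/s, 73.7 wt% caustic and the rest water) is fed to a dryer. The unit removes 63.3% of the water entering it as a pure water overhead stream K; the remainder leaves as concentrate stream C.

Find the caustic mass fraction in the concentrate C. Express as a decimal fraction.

caustic is not removed: 2208×0.737 = 1627.3 g/s of caustic enters C.
water entering = 2208×0.263 = 580.7 g/s; overhead removed = 0.633×580.7 = 367.59 g/s.
Concentrate = 2208 − 367.59 = 1840.4 g/s.
Mass fraction = 1627.3/1840.4 = 0.884.

0.884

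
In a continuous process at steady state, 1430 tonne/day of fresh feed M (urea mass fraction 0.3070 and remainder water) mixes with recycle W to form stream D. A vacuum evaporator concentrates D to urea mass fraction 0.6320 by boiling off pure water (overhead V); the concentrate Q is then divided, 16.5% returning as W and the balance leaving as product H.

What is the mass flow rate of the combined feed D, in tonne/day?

1567 tonne/day

Overall urea balance (none leaves overhead): urea in fresh feed = urea in product, i.e. 1430×0.307 = (1−0.165)·Q·0.632.
Q = 439.01/(0.632×0.835) = 831.9 tonne/day.
Recycle W = 0.165×831.9 = 137.26 tonne/day.
Combined feed D = 1430 + 137.26 = 1567.3 tonne/day.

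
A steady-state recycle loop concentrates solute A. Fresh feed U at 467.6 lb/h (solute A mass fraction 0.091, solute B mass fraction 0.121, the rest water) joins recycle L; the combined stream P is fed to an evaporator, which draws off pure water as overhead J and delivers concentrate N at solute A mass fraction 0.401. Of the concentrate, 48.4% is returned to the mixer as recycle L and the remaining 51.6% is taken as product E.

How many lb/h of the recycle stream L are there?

99.53 lb/h

Overall solute A balance (none leaves overhead): solute A in fresh feed = solute A in product, i.e. 467.6×0.091 = (1−0.484)·N·0.401.
N = 42.552/(0.401×0.516) = 205.65 lb/h.
Recycle L = 0.484×205.65 = 99.533 lb/h.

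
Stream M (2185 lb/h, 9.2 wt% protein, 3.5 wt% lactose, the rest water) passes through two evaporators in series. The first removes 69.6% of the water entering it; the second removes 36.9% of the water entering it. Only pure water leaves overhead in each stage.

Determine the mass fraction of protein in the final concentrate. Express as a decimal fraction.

water in feed = 2185×0.873 = 1907.5 lb/h.
After stage 1: water left = (1−0.696)×1907.5 = 579.88; stream total = 857.38 lb/h.
After stage 2: water left = (1−0.369)×579.88 = 365.91; final concentrate = 643.4 lb/h.
protein fraction = 201.02/643.4 = 0.3124.

0.3124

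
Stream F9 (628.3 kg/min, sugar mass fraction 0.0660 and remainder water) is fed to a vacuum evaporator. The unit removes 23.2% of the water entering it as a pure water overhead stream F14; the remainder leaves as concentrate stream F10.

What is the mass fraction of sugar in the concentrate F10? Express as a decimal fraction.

sugar is not removed: 628.3×0.066 = 41.468 kg/min of sugar enters F10.
water entering = 628.3×0.934 = 586.83 kg/min; overhead removed = 0.232×586.83 = 136.15 kg/min.
Concentrate = 628.3 − 136.15 = 492.15 kg/min.
Mass fraction = 41.468/492.15 = 0.0843.

0.0843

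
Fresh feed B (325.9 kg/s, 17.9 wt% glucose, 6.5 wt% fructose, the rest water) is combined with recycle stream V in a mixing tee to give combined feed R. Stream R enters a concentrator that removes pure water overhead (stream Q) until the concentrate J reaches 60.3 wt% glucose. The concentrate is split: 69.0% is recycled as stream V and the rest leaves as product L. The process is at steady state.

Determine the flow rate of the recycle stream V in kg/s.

Overall glucose balance (none leaves overhead): glucose in fresh feed = glucose in product, i.e. 325.9×0.179 = (1−0.690)·J·0.603.
J = 58.336/(0.603×0.310) = 312.07 kg/s.
Recycle V = 0.690×312.07 = 215.33 kg/s.

215.3 kg/s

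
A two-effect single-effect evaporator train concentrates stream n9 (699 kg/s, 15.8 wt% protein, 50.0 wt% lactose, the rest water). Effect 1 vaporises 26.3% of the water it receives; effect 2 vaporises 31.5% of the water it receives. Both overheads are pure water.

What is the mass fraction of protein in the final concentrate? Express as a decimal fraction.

0.1902

water in feed = 699×0.342 = 239.06 kg/s.
After stage 1: water left = (1−0.263)×239.06 = 176.19; stream total = 636.13 kg/s.
After stage 2: water left = (1−0.315)×176.19 = 120.69; final concentrate = 580.63 kg/s.
protein fraction = 110.44/580.63 = 0.1902.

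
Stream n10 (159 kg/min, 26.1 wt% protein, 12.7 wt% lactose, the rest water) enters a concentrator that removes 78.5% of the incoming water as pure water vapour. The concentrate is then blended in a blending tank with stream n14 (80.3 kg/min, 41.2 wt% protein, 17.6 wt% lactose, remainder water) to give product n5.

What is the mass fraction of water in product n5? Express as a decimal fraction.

0.331

Vapour removed = 0.785×0.612×159 = 76.387 kg/min; concentrate = 82.613 kg/min.
water reaching the mixer = 20.921 (from concentrate) + 80.3×0.412 = 54.005 kg/min.
Product flow = 82.613 + 80.3 = 162.91 kg/min; water fraction = 0.331.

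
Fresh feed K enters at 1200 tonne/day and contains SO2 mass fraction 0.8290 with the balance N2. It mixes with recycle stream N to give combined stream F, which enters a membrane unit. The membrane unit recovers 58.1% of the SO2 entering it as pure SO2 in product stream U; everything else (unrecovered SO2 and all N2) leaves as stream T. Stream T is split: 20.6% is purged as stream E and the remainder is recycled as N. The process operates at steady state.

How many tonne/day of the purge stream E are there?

333.9 tonne/day

N2 enters only via K and leaves only via the purge: 1200×0.171 = 0.206×(N2 in T), and the membrane unit passes all N2, so N2 in F = N2 in T = 996.12 tonne/day.
SO2 in F: m_A = 1200×0.829 + (1−0.206)·(1−0.581)·m_A, so m_A = 994.8/0.6673 = 1490.8 tonne/day.
T = (1−0.581)×1490.8 + 996.12 = 1620.7 tonne/day.
Purge E = 0.206×1620.7 = 333.87 tonne/day.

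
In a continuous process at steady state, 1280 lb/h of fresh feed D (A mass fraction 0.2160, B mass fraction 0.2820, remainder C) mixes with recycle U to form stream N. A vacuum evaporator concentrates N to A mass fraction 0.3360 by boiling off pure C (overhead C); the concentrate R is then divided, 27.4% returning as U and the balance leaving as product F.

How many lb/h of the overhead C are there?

Overall A balance (none leaves overhead): A in fresh feed = A in product, i.e. 1280×0.216 = (1−0.274)·R·0.336.
R = 276.48/(0.336×0.726) = 1133.4 lb/h.
Recycle U = 0.274×1133.4 = 310.55 lb/h.
Combined feed N = 1280 + 310.55 = 1590.6 lb/h.
Overhead C = N − R = 1590.6 − 1133.4 = 457.14 lb/h.

457.1 lb/h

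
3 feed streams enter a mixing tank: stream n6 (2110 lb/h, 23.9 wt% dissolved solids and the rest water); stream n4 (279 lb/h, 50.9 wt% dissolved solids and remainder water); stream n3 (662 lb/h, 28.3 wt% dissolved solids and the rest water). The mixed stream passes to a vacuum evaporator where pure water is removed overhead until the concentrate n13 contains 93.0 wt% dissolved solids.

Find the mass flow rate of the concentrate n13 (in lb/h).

dissolved solids entering = 2110×0.239 + 279×0.509 + 662×0.283 = 833.65 lb/h.
All dissolved solids reports to n13, so n13 = 833.65/0.930 = 896.39 lb/h.

896.4 lb/h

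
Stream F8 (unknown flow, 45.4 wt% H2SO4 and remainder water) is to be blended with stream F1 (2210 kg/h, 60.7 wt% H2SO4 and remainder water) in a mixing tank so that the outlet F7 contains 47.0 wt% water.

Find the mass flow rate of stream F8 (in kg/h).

2239 kg/h

Let F8 be the unknown flow. Total out = 2210 + F8.
water balance: 868.53 + 0.546·F8 = 0.470·(2210 + F8)
(0.546 − 0.470)·F8 = 0.470×2210 − 868.53 = 170.17
F8 = 170.17 / 0.076 = 2239.1 kg/h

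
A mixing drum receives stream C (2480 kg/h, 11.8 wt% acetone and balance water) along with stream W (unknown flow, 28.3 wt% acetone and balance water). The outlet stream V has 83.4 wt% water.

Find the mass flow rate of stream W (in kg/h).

1017 kg/h

Let W be the unknown flow. Total out = 2480 + W.
water balance: 2187.4 + 0.717·W = 0.834·(2480 + W)
(0.717 − 0.834)·W = 0.834×2480 − 2187.4 = -119.04
W = -119.04 / -0.117 = 1017.4 kg/h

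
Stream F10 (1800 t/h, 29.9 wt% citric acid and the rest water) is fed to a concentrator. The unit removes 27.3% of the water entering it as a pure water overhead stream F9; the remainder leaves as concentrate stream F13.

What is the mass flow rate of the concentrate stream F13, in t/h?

water entering = 1800×0.701 = 1261.8 t/h; overhead removed = 0.273×1261.8 = 344.47 t/h.
Concentrate = 1800 − 344.47 = 1455.5 t/h.

1456 t/h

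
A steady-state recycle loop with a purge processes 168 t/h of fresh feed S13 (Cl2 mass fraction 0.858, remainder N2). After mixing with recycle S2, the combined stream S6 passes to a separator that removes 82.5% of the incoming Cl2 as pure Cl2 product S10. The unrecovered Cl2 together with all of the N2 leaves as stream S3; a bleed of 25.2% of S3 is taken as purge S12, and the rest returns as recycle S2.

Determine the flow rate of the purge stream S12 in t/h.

N2 enters only via S13 and leaves only via the purge: 168×0.142 = 0.252×(N2 in S3), and the separator passes all N2, so N2 in S6 = N2 in S3 = 94.667 t/h.
Cl2 in S6: m_A = 168×0.858 + (1−0.252)·(1−0.825)·m_A, so m_A = 144.14/0.8691 = 165.85 t/h.
S3 = (1−0.825)×165.85 + 94.667 = 123.69 t/h.
Purge S12 = 0.252×123.69 = 31.17 t/h.

31.17 t/h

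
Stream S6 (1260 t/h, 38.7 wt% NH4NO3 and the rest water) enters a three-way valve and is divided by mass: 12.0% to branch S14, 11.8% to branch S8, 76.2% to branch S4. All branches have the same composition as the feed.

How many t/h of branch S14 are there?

Branch S14 flow = 0.120×1260 = 151.2 t/h.

151.2 t/h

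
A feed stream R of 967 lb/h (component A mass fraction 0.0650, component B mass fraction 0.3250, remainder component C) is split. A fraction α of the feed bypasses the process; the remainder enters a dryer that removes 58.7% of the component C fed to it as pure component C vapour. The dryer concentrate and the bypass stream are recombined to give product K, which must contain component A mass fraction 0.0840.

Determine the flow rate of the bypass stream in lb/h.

356.2 lb/h

All 967×0.065 = 62.855 lb/h of component A reaches K, so K = 62.855/0.084 = 748.27 lb/h and vapour = 218.73 lb/h.
The evaporator receives (1−α)·967 of feed at 0.610 component C and removes 0.587 of that component C:
0.587×0.610×(1−α)×967 = 218.73
(1−α) = 218.73/346.25 = 0.6317;  α = 0.3683.
Bypass flow = 0.3683×967 = 356.15 lb/h.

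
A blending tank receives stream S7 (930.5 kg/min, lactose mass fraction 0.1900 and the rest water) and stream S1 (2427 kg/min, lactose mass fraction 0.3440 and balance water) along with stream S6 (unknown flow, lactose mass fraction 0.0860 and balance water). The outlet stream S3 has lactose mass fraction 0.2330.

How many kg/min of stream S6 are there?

Let S6 be the unknown flow. Total out = 3357.5 + S6.
lactose balance: 1011.7 + 0.086·S6 = 0.233·(3357.5 + S6)
(0.086 − 0.233)·S6 = 0.233×3357.5 − 1011.7 = -229.39
S6 = -229.39 / -0.147 = 1560.4 kg/min

1560 kg/min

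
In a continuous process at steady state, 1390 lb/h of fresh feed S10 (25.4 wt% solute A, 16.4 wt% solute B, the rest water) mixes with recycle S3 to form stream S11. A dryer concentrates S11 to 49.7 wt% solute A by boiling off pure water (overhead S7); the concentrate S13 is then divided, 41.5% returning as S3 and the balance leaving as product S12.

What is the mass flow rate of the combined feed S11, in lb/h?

Overall solute A balance (none leaves overhead): solute A in fresh feed = solute A in product, i.e. 1390×0.254 = (1−0.415)·S13·0.497.
S13 = 353.06/(0.497×0.585) = 1214.3 lb/h.
Recycle S3 = 0.415×1214.3 = 503.95 lb/h.
Combined feed S11 = 1390 + 503.95 = 1893.9 lb/h.

1894 lb/h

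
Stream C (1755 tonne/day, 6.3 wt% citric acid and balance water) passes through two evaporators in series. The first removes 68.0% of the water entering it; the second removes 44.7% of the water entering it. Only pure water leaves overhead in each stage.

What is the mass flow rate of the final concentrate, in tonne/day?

water in feed = 1755×0.937 = 1644.4 tonne/day.
After stage 1: water left = (1−0.680)×1644.4 = 526.22; stream total = 636.78 tonne/day.
After stage 2: water left = (1−0.447)×526.22 = 291; final concentrate = 401.56 tonne/day.

401.6 tonne/day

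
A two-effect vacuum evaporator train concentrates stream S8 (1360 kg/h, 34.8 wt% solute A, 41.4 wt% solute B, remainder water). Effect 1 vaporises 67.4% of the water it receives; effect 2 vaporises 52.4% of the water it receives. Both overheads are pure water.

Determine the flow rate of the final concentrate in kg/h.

1087 kg/h

water in feed = 1360×0.238 = 323.68 kg/h.
After stage 1: water left = (1−0.674)×323.68 = 105.52; stream total = 1141.8 kg/h.
After stage 2: water left = (1−0.524)×105.52 = 50.227; final concentrate = 1086.5 kg/h.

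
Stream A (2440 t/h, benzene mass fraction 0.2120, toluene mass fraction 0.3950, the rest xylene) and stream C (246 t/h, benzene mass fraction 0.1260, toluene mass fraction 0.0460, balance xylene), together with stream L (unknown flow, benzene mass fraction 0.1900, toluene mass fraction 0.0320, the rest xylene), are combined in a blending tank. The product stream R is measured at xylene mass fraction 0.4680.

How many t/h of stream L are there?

Let L be the unknown flow. Total out = 2686 + L.
xylene balance: 1162.6 + 0.778·L = 0.468·(2686 + L)
(0.778 − 0.468)·L = 0.468×2686 − 1162.6 = 94.44
L = 94.44 / 0.310 = 304.65 t/h

304.6 t/h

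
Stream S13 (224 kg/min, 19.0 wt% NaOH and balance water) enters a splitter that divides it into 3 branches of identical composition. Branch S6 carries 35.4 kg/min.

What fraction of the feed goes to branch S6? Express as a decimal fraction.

0.158

Fraction to S6 = 35.4/224 = 0.1580.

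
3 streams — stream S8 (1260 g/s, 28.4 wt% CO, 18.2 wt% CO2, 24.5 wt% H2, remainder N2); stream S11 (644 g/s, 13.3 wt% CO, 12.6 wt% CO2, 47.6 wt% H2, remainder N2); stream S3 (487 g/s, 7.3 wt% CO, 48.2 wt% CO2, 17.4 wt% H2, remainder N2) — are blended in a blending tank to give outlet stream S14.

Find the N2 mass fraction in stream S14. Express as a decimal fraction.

Total flow out = 1260 + 644 + 487 = 2391 g/s.
N2 in = 1260×0.289 + 644×0.265 + 487×0.271 = 666.78 g/s.
N2 mass fraction in S14 = 666.78/2391 = 0.279.

0.279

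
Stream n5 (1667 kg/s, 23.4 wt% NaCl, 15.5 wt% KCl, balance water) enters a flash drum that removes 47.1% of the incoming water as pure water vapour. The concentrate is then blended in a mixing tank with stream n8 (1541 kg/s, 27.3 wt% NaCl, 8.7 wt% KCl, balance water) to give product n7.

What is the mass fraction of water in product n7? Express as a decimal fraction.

Vapour removed = 0.471×0.611×1667 = 479.73 kg/s; concentrate = 1187.3 kg/s.
water reaching the mixer = 538.81 (from concentrate) + 1541×0.640 = 1525 kg/s.
Product flow = 1187.3 + 1541 = 2728.3 kg/s; water fraction = 0.559.

0.559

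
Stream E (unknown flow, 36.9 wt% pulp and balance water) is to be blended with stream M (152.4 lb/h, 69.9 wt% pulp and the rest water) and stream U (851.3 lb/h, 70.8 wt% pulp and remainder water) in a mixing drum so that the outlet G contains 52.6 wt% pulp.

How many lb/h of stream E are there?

Let E be the unknown flow. Total out = 1003.7 + E.
pulp balance: 709.25 + 0.369·E = 0.526·(1003.7 + E)
(0.369 − 0.526)·E = 0.526×1003.7 − 709.25 = -181.3
E = -181.3 / -0.157 = 1154.8 lb/h

1155 lb/h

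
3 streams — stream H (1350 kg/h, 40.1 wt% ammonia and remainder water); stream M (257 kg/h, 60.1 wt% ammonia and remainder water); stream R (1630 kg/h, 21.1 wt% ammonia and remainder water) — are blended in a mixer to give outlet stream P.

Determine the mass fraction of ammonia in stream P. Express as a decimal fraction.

0.321

Total flow out = 1350 + 257 + 1630 = 3237 kg/h.
ammonia in = 1350×0.401 + 257×0.601 + 1630×0.211 = 1039.7 kg/h.
ammonia mass fraction in P = 1039.7/3237 = 0.321.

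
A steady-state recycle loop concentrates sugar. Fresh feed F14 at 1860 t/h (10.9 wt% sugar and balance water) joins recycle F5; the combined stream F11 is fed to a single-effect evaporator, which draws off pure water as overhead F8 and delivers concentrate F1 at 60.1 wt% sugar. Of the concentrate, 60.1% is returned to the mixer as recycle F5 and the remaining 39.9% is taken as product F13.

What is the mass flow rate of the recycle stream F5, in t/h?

508.1 t/h

Overall sugar balance (none leaves overhead): sugar in fresh feed = sugar in product, i.e. 1860×0.109 = (1−0.601)·F1·0.601.
F1 = 202.74/(0.601×0.399) = 845.46 t/h.
Recycle F5 = 0.601×845.46 = 508.12 t/h.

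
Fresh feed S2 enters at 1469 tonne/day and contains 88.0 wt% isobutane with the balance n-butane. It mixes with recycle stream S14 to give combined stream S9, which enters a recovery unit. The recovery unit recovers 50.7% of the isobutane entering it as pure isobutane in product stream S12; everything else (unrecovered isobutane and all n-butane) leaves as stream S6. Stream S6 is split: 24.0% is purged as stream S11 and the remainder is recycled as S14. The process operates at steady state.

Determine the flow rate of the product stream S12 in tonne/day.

1048 tonne/day

isobutane in S9: m_A = 1469×0.880 + (1−0.240)·(1−0.507)·m_A, so m_A = 1292.7/0.6253 = 2067.3 tonne/day.
Product S12 = 0.507×2067.3 = 1048.1 tonne/day.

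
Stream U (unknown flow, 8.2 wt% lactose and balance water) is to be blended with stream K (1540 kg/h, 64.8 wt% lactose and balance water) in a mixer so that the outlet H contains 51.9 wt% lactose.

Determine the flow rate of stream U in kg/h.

Let U be the unknown flow. Total out = 1540 + U.
lactose balance: 997.92 + 0.082·U = 0.519·(1540 + U)
(0.082 − 0.519)·U = 0.519×1540 − 997.92 = -198.66
U = -198.66 / -0.437 = 454.6 kg/h

454.6 kg/h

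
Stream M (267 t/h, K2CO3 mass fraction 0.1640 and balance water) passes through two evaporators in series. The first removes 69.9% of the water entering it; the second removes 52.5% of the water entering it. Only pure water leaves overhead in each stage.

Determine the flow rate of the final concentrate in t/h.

75.7 t/h

water in feed = 267×0.836 = 223.21 t/h.
After stage 1: water left = (1−0.699)×223.21 = 67.187; stream total = 110.97 t/h.
After stage 2: water left = (1−0.525)×67.187 = 31.914; final concentrate = 75.702 t/h.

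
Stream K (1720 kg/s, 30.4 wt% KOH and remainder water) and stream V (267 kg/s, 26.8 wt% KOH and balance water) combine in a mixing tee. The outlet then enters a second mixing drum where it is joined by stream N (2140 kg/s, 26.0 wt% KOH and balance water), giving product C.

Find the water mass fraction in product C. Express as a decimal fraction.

0.721

Overall, product flow = 4127 kg/s.
water in = 1720×0.696 + 267×0.732 + 2140×0.740 = 2976.2 kg/s.
water fraction in C = 0.721.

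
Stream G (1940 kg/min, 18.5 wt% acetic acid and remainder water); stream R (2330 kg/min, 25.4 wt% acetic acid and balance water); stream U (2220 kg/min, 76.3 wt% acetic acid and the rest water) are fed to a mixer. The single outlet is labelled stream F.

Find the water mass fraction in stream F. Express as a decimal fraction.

Total flow out = 1940 + 2330 + 2220 = 6490 kg/min.
water in = 1940×0.815 + 2330×0.746 + 2220×0.237 = 3845.4 kg/min.
water mass fraction in F = 3845.4/6490 = 0.593.

0.593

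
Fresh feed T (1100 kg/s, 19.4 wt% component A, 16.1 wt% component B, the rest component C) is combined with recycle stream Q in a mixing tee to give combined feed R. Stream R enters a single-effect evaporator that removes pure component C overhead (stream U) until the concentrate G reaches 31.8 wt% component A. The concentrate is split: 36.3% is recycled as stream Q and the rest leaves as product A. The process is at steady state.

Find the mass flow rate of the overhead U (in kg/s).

428.9 kg/s

Overall component A balance (none leaves overhead): component A in fresh feed = component A in product, i.e. 1100×0.194 = (1−0.363)·G·0.318.
G = 213.4/(0.318×0.637) = 1053.5 kg/s.
Recycle Q = 0.363×1053.5 = 382.41 kg/s.
Combined feed R = 1100 + 382.41 = 1482.4 kg/s.
Overhead U = R − G = 1482.4 − 1053.5 = 428.93 kg/s.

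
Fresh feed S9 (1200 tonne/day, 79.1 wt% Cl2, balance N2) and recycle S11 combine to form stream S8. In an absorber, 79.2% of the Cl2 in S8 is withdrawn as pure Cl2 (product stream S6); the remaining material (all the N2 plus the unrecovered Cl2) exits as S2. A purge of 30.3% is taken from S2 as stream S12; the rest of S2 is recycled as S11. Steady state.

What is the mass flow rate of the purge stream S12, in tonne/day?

N2 enters only via S9 and leaves only via the purge: 1200×0.209 = 0.303×(N2 in S2), and the absorber passes all N2, so N2 in S8 = N2 in S2 = 827.72 tonne/day.
Cl2 in S8: m_A = 1200×0.791 + (1−0.303)·(1−0.792)·m_A, so m_A = 949.2/0.8550 = 1110.1 tonne/day.
S2 = (1−0.792)×1110.1 + 827.72 = 1058.6 tonne/day.
Purge S12 = 0.303×1058.6 = 320.77 tonne/day.

320.8 tonne/day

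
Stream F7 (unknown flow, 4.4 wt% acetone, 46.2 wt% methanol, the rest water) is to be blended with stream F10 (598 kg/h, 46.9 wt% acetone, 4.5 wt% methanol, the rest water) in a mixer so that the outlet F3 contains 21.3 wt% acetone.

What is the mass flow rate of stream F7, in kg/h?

905.8 kg/h

Let F7 be the unknown flow. Total out = 598 + F7.
acetone balance: 280.46 + 0.044·F7 = 0.213·(598 + F7)
(0.044 − 0.213)·F7 = 0.213×598 − 280.46 = -153.09
F7 = -153.09 / -0.169 = 905.85 kg/h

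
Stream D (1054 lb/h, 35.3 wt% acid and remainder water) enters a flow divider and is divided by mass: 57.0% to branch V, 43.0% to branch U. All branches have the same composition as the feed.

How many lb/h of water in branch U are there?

293.2 lb/h

Branch U total = 0.430×1054 = 453.22 lb/h.
water in U = 0.647×453.22 = 293.23 lb/h.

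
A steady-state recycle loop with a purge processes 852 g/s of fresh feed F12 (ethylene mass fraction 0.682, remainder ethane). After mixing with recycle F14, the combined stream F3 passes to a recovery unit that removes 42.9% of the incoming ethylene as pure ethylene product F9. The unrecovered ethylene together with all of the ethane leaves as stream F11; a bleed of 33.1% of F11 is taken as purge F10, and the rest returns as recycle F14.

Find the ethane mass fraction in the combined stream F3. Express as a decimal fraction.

0.465

ethane enters only via F12 and leaves only via the purge: 852×0.318 = 0.331×(ethane in F11), and the recovery unit passes all ethane, so ethane in F3 = ethane in F11 = 818.54 g/s.
ethylene in F3: m_A = 852×0.682 + (1−0.331)·(1−0.429)·m_A, so m_A = 581.06/0.6180 = 940.23 g/s.
F3 = 940.23 + 818.54 = 1758.8 g/s.
ethane fraction in F3 = 818.54/1758.8 = 0.465.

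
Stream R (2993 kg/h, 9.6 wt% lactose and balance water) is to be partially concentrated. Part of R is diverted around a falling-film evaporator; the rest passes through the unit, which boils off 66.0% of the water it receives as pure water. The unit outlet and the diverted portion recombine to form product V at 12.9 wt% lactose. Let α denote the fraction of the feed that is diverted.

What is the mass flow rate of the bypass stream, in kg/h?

1710 kg/h

All 2993×0.096 = 287.33 kg/h of lactose reaches V, so V = 287.33/0.129 = 2227.3 kg/h and vapour = 765.65 kg/h.
The evaporator receives (1−α)·2993 of feed at 0.904 water and removes 0.660 of that water:
0.660×0.904×(1−α)×2993 = 765.65
(1−α) = 765.65/1785.7 = 0.4288;  α = 0.5712.
Bypass flow = 0.5712×2993 = 1709.7 kg/h.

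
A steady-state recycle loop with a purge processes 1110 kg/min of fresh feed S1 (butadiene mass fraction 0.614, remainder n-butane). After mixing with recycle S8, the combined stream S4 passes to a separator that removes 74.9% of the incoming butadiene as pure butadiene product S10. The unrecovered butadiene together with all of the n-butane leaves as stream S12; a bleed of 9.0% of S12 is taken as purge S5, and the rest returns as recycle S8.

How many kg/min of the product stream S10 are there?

661.6 kg/min

butadiene in S4: m_A = 1110×0.614 + (1−0.090)·(1−0.749)·m_A, so m_A = 681.54/0.7716 = 883.29 kg/min.
Product S10 = 0.749×883.29 = 661.59 kg/min.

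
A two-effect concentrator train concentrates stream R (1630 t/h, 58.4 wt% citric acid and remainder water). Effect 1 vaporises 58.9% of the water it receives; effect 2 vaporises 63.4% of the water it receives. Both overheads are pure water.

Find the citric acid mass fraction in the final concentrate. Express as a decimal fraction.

water in feed = 1630×0.416 = 678.08 t/h.
After stage 1: water left = (1−0.589)×678.08 = 278.69; stream total = 1230.6 t/h.
After stage 2: water left = (1−0.634)×278.69 = 102; final concentrate = 1053.9 t/h.
citric acid fraction = 951.92/1053.9 = 0.903.

0.903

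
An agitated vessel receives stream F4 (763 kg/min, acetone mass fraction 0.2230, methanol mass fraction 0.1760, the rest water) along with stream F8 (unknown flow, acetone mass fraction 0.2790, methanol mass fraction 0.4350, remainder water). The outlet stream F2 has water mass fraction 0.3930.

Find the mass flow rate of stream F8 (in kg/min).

1483 kg/min

Let F8 be the unknown flow. Total out = 763 + F8.
water balance: 458.56 + 0.286·F8 = 0.393·(763 + F8)
(0.286 − 0.393)·F8 = 0.393×763 − 458.56 = -158.7
F8 = -158.7 / -0.107 = 1483.2 kg/min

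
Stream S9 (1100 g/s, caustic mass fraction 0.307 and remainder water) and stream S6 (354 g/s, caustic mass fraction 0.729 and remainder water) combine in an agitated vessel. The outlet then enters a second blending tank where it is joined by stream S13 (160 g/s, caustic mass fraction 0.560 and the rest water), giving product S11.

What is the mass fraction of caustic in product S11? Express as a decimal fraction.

0.425

Overall, product flow = 1614 g/s.
caustic in = 1100×0.307 + 354×0.729 + 160×0.560 = 685.37 g/s.
caustic fraction in S11 = 0.425.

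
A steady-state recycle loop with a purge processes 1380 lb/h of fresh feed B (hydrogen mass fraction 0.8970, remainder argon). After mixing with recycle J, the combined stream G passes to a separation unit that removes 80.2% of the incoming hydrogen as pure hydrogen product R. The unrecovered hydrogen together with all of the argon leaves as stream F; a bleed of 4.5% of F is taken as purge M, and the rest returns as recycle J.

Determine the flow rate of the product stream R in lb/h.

1224 lb/h

hydrogen in G: m_A = 1380×0.897 + (1−0.045)·(1−0.802)·m_A, so m_A = 1237.9/0.8109 = 1526.5 lb/h.
Product R = 0.802×1526.5 = 1224.3 lb/h.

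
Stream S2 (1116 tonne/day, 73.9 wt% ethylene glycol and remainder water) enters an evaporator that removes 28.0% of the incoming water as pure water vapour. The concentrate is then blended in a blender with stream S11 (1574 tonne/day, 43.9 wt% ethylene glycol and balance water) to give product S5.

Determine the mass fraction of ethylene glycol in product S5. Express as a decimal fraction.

Vapour removed = 0.280×0.261×1116 = 81.557 tonne/day; concentrate = 1034.4 tonne/day.
ethylene glycol reaching the mixer = 824.72 (from concentrate) + 1574×0.439 = 1515.7 tonne/day.
Product flow = 1034.4 + 1574 = 2608.4 tonne/day; ethylene glycol fraction = 0.581.

0.581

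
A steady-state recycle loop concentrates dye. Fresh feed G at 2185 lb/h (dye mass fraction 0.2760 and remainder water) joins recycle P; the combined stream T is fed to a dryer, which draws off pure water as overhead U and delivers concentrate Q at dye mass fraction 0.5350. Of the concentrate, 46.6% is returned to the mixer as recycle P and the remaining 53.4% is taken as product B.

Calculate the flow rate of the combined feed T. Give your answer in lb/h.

3169 lb/h

Overall dye balance (none leaves overhead): dye in fresh feed = dye in product, i.e. 2185×0.276 = (1−0.466)·Q·0.535.
Q = 603.06/(0.535×0.534) = 2110.9 lb/h.
Recycle P = 0.466×2110.9 = 983.67 lb/h.
Combined feed T = 2185 + 983.67 = 3168.7 lb/h.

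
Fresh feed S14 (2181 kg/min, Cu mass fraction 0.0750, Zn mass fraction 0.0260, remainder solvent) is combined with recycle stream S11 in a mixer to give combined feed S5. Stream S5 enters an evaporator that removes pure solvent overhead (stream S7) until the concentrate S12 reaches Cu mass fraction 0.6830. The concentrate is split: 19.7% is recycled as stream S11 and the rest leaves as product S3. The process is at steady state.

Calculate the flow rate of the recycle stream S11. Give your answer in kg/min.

Overall Cu balance (none leaves overhead): Cu in fresh feed = Cu in product, i.e. 2181×0.075 = (1−0.197)·S12·0.683.
S12 = 163.57/(0.683×0.803) = 298.25 kg/min.
Recycle S11 = 0.197×298.25 = 58.755 kg/min.

58.76 kg/min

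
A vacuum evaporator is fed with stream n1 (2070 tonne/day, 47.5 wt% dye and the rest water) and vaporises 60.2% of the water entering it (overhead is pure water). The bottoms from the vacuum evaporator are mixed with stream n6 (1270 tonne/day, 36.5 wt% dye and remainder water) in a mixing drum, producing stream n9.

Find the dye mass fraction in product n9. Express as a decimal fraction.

0.5387

Vapour removed = 0.602×0.525×2070 = 654.22 tonne/day; concentrate = 1415.8 tonne/day.
dye reaching the mixer = 983.25 (from concentrate) + 1270×0.365 = 1446.8 tonne/day.
Product flow = 1415.8 + 1270 = 2685.8 tonne/day; dye fraction = 0.5387.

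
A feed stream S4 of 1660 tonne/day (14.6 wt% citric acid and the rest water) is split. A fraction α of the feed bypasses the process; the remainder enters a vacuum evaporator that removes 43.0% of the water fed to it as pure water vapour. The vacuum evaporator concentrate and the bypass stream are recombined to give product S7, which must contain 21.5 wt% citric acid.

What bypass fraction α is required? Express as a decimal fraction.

0.126

All 1660×0.146 = 242.36 tonne/day of citric acid reaches S7, so S7 = 242.36/0.215 = 1127.3 tonne/day and vapour = 532.74 tonne/day.
The evaporator receives (1−α)·1660 of feed at 0.854 water and removes 0.430 of that water:
0.430×0.854×(1−α)×1660 = 532.74
(1−α) = 532.74/609.59 = 0.8739;  α = 0.1261.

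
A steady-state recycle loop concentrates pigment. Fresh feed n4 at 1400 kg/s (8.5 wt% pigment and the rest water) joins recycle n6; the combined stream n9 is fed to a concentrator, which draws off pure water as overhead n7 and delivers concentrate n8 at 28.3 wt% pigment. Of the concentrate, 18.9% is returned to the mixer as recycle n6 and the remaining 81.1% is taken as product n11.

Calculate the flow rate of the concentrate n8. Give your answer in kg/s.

518.5 kg/s

Overall pigment balance (none leaves overhead): pigment in fresh feed = pigment in product, i.e. 1400×0.085 = (1−0.189)·n8·0.283.
n8 = 119/(0.283×0.811) = 518.49 kg/s.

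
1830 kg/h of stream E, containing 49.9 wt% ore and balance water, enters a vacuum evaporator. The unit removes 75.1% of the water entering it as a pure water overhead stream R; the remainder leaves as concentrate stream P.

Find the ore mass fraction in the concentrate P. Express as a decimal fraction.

ore is not removed: 1830×0.499 = 913.17 kg/h of ore enters P.
water entering = 1830×0.501 = 916.83 kg/h; overhead removed = 0.751×916.83 = 688.54 kg/h.
Concentrate = 1830 − 688.54 = 1141.5 kg/h.
Mass fraction = 913.17/1141.5 = 0.800.

0.800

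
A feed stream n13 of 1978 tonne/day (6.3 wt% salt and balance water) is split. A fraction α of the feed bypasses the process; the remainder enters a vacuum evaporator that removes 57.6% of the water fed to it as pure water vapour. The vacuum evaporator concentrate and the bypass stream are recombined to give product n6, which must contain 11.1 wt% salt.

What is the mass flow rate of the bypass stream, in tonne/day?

393.2 tonne/day

All 1978×0.063 = 124.61 tonne/day of salt reaches n6, so n6 = 124.61/0.111 = 1122.6 tonne/day and vapour = 855.35 tonne/day.
The evaporator receives (1−α)·1978 of feed at 0.937 water and removes 0.576 of that water:
0.576×0.937×(1−α)×1978 = 855.35
(1−α) = 855.35/1067.6 = 0.8012;  α = 0.1988.
Bypass flow = 0.1988×1978 = 393.17 tonne/day.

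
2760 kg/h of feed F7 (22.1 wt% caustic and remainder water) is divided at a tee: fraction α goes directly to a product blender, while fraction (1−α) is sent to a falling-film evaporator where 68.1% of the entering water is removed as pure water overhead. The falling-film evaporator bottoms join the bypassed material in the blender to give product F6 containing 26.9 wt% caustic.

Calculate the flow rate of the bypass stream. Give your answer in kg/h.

1832 kg/h

All 2760×0.221 = 609.96 kg/h of caustic reaches F6, so F6 = 609.96/0.269 = 2267.5 kg/h and vapour = 492.49 kg/h.
The evaporator receives (1−α)·2760 of feed at 0.779 water and removes 0.681 of that water:
0.681×0.779×(1−α)×2760 = 492.49
(1−α) = 492.49/1464.2 = 0.3364;  α = 0.6636.
Bypass flow = 0.6636×2760 = 1831.6 kg/h.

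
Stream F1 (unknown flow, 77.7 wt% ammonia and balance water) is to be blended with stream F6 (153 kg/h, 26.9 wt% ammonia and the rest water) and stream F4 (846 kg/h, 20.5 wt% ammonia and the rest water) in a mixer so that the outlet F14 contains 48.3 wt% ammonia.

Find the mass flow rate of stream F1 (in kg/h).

911.3 kg/h

Let F1 be the unknown flow. Total out = 999 + F1.
ammonia balance: 214.59 + 0.777·F1 = 0.483·(999 + F1)
(0.777 − 0.483)·F1 = 0.483×999 − 214.59 = 267.93
F1 = 267.93 / 0.294 = 911.33 kg/h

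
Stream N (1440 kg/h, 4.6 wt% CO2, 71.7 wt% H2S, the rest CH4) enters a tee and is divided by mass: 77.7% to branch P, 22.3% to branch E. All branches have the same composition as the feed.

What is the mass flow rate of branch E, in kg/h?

321.1 kg/h

Branch E flow = 0.223×1440 = 321.12 kg/h.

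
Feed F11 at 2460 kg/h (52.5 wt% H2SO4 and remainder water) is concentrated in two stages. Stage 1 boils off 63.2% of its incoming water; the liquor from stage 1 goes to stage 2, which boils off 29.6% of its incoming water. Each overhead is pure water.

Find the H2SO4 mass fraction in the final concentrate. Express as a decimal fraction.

water in feed = 2460×0.475 = 1168.5 kg/h.
After stage 1: water left = (1−0.632)×1168.5 = 430.01; stream total = 1721.5 kg/h.
After stage 2: water left = (1−0.296)×430.01 = 302.73; final concentrate = 1594.2 kg/h.
H2SO4 fraction = 1291.5/1594.2 = 0.810.

0.810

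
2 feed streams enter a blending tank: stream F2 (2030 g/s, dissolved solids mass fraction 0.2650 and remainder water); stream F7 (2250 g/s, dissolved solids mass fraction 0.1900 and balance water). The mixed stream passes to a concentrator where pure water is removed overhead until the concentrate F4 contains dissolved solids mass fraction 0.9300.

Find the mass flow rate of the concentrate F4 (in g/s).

1038 g/s

dissolved solids entering = 2030×0.265 + 2250×0.190 = 965.45 g/s.
All dissolved solids reports to F4, so F4 = 965.45/0.930 = 1038.1 g/s.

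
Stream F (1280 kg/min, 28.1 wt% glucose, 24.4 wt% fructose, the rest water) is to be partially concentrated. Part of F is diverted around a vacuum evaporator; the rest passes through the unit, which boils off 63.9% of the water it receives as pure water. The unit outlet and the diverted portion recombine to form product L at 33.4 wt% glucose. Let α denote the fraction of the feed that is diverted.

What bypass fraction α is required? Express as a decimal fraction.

All 1280×0.281 = 359.68 kg/min of glucose reaches L, so L = 359.68/0.334 = 1076.9 kg/min and vapour = 203.11 kg/min.
The evaporator receives (1−α)·1280 of feed at 0.475 water and removes 0.639 of that water:
0.639×0.475×(1−α)×1280 = 203.11
(1−α) = 203.11/388.51 = 0.5228;  α = 0.4772.

0.477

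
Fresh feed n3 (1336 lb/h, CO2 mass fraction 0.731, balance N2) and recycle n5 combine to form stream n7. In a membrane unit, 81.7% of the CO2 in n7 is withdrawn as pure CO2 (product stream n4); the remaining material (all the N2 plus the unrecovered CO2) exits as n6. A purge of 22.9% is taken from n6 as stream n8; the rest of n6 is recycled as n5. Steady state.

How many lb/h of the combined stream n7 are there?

2706 lb/h

N2 enters only via n3 and leaves only via the purge: 1336×0.269 = 0.229×(N2 in n6), and the membrane unit passes all N2, so N2 in n7 = N2 in n6 = 1569.4 lb/h.
CO2 in n7: m_A = 1336×0.731 + (1−0.229)·(1−0.817)·m_A, so m_A = 976.62/0.8589 = 1137 lb/h.
n7 = 1137 + 1569.4 = 2706.4 lb/h.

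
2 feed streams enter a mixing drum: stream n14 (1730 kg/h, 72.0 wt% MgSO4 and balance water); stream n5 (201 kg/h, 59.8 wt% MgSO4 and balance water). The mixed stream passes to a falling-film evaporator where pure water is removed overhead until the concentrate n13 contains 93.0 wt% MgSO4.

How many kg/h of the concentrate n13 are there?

MgSO4 entering = 1730×0.720 + 201×0.598 = 1365.8 kg/h.
All MgSO4 reports to n13, so n13 = 1365.8/0.930 = 1468.6 kg/h.

1469 kg/h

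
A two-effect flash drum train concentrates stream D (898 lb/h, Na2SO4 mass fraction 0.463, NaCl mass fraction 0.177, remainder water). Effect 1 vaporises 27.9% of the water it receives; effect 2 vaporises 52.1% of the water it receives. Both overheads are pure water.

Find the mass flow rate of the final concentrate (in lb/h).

686.4 lb/h

water in feed = 898×0.360 = 323.28 lb/h.
After stage 1: water left = (1−0.279)×323.28 = 233.08; stream total = 807.8 lb/h.
After stage 2: water left = (1−0.521)×233.08 = 111.65; final concentrate = 686.37 lb/h.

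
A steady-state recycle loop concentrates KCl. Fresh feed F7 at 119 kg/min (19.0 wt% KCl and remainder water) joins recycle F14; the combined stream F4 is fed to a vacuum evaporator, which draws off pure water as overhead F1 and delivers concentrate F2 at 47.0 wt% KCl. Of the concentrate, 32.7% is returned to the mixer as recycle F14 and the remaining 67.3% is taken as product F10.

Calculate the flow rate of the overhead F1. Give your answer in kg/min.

Overall KCl balance (none leaves overhead): KCl in fresh feed = KCl in product, i.e. 119×0.190 = (1−0.327)·F2·0.470.
F2 = 22.61/(0.470×0.673) = 71.481 kg/min.
Recycle F14 = 0.327×71.481 = 23.374 kg/min.
Combined feed F4 = 119 + 23.374 = 142.37 kg/min.
Overhead F1 = F4 − F2 = 142.37 − 71.481 = 70.894 kg/min.

70.89 kg/min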